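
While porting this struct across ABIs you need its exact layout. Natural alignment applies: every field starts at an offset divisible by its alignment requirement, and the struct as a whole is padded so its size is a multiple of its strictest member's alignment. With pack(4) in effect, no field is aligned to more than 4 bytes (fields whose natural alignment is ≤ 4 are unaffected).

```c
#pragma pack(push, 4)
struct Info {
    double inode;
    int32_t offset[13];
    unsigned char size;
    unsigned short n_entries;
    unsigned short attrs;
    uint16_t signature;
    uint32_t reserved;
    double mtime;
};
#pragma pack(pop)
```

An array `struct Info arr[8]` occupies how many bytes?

@0: inode [8B, align 4] → 8
@8: offset [52B, align 4] → 60
@60: size [1B, align 1] → 61
+1 pad (align 2)
@62: n_entries [2B, align 2] → 64
@64: attrs [2B, align 2] → 66
@66: signature [2B, align 2] → 68
@68: reserved [4B, align 4] → 72
@72: mtime [8B, align 4] → 80
size 80, align 4
array of 8: 8 × 80 = 640

640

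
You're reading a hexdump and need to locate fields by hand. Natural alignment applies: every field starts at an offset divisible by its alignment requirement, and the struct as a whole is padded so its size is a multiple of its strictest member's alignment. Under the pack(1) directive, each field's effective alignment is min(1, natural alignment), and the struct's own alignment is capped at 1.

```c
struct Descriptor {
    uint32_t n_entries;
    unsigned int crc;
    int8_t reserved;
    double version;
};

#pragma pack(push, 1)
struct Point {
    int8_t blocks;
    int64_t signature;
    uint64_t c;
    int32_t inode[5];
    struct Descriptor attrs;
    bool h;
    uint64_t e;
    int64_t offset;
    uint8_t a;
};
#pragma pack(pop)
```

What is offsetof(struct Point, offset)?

Descriptor: @0: n_entries [4B, align 4] → 4; @4: crc [4B, align 4] → 8; @8: reserved [1B, align 1] → 9; +7 pad (align 8); @16: version [8B, align 8] → 24; size 24, align 8
@0: blocks [1B, align 1] → 1
@1: signature [8B, align 1] → 9
@9: c [8B, align 1] → 17
@17: inode [20B, align 1] → 37
@37: attrs [24B, align 1] → 61
@61: h [1B, align 1] → 62
@62: e [8B, align 1] → 70
@70: offset [8B, align 1] → 78

70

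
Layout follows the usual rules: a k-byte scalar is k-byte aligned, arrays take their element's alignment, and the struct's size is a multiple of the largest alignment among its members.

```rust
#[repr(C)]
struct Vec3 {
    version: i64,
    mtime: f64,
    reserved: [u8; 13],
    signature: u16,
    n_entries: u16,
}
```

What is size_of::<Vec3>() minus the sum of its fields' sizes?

7

@0: version [8B, align 8] → 8
@8: mtime [8B, align 8] → 16
@16: reserved [13B, align 1] → 29
+1 pad (align 2)
@30: signature [2B, align 2] → 32
@32: n_entries [2B, align 2] → 34
+6 tail pad (align 8)
size 40, align 8
data bytes 33, size 40 → padding 7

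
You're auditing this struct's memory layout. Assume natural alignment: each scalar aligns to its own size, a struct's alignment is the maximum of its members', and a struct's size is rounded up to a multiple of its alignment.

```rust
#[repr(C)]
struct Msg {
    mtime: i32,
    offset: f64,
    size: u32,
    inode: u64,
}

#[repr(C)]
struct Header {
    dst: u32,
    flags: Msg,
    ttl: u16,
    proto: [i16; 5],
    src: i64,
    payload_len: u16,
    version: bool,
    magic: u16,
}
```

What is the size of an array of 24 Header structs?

Msg: mtime at 0 (size 4, align 4) → ends 4; pad 4 to align 8 for offset; offset at 8 (size 8, align 8) → ends 16; size at 16 (size 4, align 4) → ends 20; pad 4 to align 8 for inode; inode at 24 (size 8, align 8) → ends 32; total 32 bytes, alignment 8
dst at 0 (size 4, align 4) → ends 4
pad 4 to align 8 for flags
flags at 8 (size 32, align 8) → ends 40
ttl at 40 (size 2, align 2) → ends 42
proto at 42 (size 10, align 2) → ends 52
pad 4 to align 8 for src
src at 56 (size 8, align 8) → ends 64
payload_len at 64 (size 2, align 2) → ends 66
version at 66 (size 1, align 1) → ends 67
pad 1 to align 2 for magic
magic at 68 (size 2, align 2) → ends 70
tail pad 2 to reach multiple of 8
total 72 bytes, alignment 8
array of 24: 24 × 72 = 1728

1728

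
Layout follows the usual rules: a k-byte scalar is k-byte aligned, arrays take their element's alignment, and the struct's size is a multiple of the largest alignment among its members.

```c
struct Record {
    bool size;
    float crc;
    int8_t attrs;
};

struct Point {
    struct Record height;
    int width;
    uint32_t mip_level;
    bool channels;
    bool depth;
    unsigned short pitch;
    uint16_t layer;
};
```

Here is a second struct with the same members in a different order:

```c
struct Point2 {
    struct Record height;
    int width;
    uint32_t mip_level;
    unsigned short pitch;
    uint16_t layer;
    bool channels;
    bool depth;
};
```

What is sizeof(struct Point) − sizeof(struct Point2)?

0

Record: size at 0 (size 1, align 1) → ends 1; pad 3 to align 4 for crc; crc at 4 (size 4, align 4) → ends 8; attrs at 8 (size 1, align 1) → ends 9; tail pad 3 to reach multiple of 4; total 12 bytes, alignment 4
height at 0 (size 12, align 4) → ends 12
width at 12 (size 4, align 4) → ends 16
mip_level at 16 (size 4, align 4) → ends 20
channels at 20 (size 1, align 1) → ends 21
depth at 21 (size 1, align 1) → ends 22
pitch at 22 (size 2, align 2) → ends 24
layer at 24 (size 2, align 2) → ends 26
tail pad 2 to reach multiple of 4
total 28 bytes, alignment 4
— Point2 —
height at 0 (size 12, align 4) → ends 12
width at 12 (size 4, align 4) → ends 16
mip_level at 16 (size 4, align 4) → ends 20
pitch at 20 (size 2, align 2) → ends 22
layer at 22 (size 2, align 2) → ends 24
channels at 24 (size 1, align 1) → ends 25
depth at 25 (size 1, align 1) → ends 26
tail pad 2 to reach multiple of 4
total 28 bytes, alignment 4
28 − 28 = 0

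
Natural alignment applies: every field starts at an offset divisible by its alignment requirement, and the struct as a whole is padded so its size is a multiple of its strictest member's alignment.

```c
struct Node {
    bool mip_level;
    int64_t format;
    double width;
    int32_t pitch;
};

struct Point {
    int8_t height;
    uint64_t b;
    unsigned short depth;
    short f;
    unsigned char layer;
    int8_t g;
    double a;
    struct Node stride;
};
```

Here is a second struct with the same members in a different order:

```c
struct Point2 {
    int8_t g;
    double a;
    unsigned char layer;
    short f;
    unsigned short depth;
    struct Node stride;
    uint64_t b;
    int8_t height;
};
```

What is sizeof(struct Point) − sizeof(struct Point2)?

Node: mip_level at 0 (size 1, align 1) → ends 1; pad 7 to align 8 for format; format at 8 (size 8, align 8) → ends 16; width at 16 (size 8, align 8) → ends 24; pitch at 24 (size 4, align 4) → ends 28; tail pad 4 to reach multiple of 8; total 32 bytes, alignment 8
height at 0 (size 1, align 1) → ends 1
pad 7 to align 8 for b
b at 8 (size 8, align 8) → ends 16
depth at 16 (size 2, align 2) → ends 18
f at 18 (size 2, align 2) → ends 20
layer at 20 (size 1, align 1) → ends 21
g at 21 (size 1, align 1) → ends 22
pad 2 to align 8 for a
a at 24 (size 8, align 8) → ends 32
stride at 32 (size 32, align 8) → ends 64
total 64 bytes, alignment 8
— Point2 —
g at 0 (size 1, align 1) → ends 1
pad 7 to align 8 for a
a at 8 (size 8, align 8) → ends 16
layer at 16 (size 1, align 1) → ends 17
pad 1 to align 2 for f
f at 18 (size 2, align 2) → ends 20
depth at 20 (size 2, align 2) → ends 22
pad 2 to align 8 for stride
stride at 24 (size 32, align 8) → ends 56
b at 56 (size 8, align 8) → ends 64
height at 64 (size 1, align 1) → ends 65
tail pad 7 to reach multiple of 8
total 72 bytes, alignment 8
64 − 72 = -8

-8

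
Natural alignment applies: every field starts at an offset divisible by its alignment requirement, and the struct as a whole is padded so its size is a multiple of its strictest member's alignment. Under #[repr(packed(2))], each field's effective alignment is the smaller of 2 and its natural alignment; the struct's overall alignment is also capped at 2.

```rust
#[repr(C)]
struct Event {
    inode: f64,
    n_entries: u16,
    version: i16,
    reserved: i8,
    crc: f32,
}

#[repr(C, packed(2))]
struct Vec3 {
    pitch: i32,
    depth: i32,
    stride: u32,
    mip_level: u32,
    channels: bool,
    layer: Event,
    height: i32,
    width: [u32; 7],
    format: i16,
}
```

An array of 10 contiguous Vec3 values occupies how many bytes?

Event: @0: inode [8B, align 8] → 8; @8: n_entries [2B, align 2] → 10; @10: version [2B, align 2] → 12; @12: reserved [1B, align 1] → 13; +3 pad (align 4); @16: crc [4B, align 4] → 20; +4 tail pad (align 8); size 24, align 8
@0: pitch [4B, align 2] → 4
@4: depth [4B, align 2] → 8
@8: stride [4B, align 2] → 12
@12: mip_level [4B, align 2] → 16
@16: channels [1B, align 1] → 17
+1 pad (align 2)
@18: layer [24B, align 2] → 42
@42: height [4B, align 2] → 46
@46: width [28B, align 2] → 74
@74: format [2B, align 2] → 76
size 76, align 2
array of 10: 10 × 76 = 760

760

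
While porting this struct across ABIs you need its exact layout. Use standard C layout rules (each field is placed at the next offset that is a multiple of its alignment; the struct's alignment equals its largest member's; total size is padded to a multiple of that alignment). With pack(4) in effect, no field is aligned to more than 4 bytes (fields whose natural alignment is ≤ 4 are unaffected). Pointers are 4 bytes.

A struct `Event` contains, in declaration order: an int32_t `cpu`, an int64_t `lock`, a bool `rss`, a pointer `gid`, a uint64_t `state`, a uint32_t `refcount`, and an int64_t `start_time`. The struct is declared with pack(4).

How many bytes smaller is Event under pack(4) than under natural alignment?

natural layout:
  0..4  cpu  (4B, 4-aligned)
  4..8  -- padding (4B)
  8..16  lock  (8B, 8-aligned)
  16..17  rss  (1B, 1-aligned)
  17..20  -- padding (3B)
  20..24  gid  (4B, 4-aligned)
  24..32  state  (8B, 8-aligned)
  32..36  refcount  (4B, 4-aligned)
  36..40  -- padding (4B)
  40..48  start_time  (8B, 8-aligned)
  sizeof = 48, alignof = 8
packed(4) layout:
  0..4  cpu  (4B, 4-aligned)
  4..12  lock  (8B, 4-aligned)
  12..13  rss  (1B, 1-aligned)
  13..16  -- padding (3B)
  16..20  gid  (4B, 4-aligned)
  20..28  state  (8B, 4-aligned)
  28..32  refcount  (4B, 4-aligned)
  32..40  start_time  (8B, 4-aligned)
  sizeof = 40, alignof = 4
48 − 40 = 8

8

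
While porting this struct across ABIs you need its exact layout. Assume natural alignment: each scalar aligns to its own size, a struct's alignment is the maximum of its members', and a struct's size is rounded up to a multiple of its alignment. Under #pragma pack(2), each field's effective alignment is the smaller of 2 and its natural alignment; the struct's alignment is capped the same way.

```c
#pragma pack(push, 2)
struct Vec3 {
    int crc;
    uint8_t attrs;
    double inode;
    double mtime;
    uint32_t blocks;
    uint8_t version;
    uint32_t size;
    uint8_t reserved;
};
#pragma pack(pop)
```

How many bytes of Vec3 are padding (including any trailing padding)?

0..4  crc  (4B, 2-aligned)
4..5  attrs  (1B, 1-aligned)
5..6  -- padding (1B)
6..14  inode  (8B, 2-aligned)
14..22  mtime  (8B, 2-aligned)
22..26  blocks  (4B, 2-aligned)
26..27  version  (1B, 1-aligned)
27..28  -- padding (1B)
28..32  size  (4B, 2-aligned)
32..33  reserved  (1B, 1-aligned)
33..34  -- tail padding (1B)
sizeof = 34, alignof = 2
data bytes 31, size 34 → padding 3

3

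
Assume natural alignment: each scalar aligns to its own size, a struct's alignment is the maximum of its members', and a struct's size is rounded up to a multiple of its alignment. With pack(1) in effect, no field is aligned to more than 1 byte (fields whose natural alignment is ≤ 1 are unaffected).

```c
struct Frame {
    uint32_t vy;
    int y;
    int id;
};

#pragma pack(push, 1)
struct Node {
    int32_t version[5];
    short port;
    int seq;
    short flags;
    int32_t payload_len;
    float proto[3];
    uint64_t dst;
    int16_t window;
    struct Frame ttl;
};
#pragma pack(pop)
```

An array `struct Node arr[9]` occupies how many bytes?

Frame: 0..4  vy  (4B, 4-aligned); 4..8  y  (4B, 4-aligned); 8..12  id  (4B, 4-aligned); sizeof = 12, alignof = 4
0..20  version  (20B, 1-aligned)
20..22  port  (2B, 1-aligned)
22..26  seq  (4B, 1-aligned)
26..28  flags  (2B, 1-aligned)
28..32  payload_len  (4B, 1-aligned)
32..44  proto  (12B, 1-aligned)
44..52  dst  (8B, 1-aligned)
52..54  window  (2B, 1-aligned)
54..66  ttl  (12B, 1-aligned)
sizeof = 66, alignof = 1
array of 9: 9 × 66 = 594

594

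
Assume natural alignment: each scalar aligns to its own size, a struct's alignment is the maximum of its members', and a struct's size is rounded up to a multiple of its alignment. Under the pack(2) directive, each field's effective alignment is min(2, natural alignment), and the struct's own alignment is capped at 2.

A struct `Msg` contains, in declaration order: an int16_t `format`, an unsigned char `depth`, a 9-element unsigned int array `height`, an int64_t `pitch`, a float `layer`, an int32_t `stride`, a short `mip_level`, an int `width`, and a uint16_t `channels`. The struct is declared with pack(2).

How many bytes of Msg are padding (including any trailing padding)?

1

@0: format [2B, align 2] → 2
@2: depth [1B, align 1] → 3
+1 pad (align 2)
@4: height [36B, align 2] → 40
@40: pitch [8B, align 2] → 48
@48: layer [4B, align 2] → 52
@52: stride [4B, align 2] → 56
@56: mip_level [2B, align 2] → 58
@58: width [4B, align 2] → 62
@62: channels [2B, align 2] → 64
size 64, align 2
data bytes 63, size 64 → padding 1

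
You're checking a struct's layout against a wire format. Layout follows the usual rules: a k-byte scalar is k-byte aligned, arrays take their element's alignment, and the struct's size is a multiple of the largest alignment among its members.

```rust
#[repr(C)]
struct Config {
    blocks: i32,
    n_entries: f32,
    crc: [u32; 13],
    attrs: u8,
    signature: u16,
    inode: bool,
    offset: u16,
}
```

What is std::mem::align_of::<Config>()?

4

member alignments: blocks=4, n_entries=4, crc=4, attrs=1, signature=2, inode=1, offset=2
max = 4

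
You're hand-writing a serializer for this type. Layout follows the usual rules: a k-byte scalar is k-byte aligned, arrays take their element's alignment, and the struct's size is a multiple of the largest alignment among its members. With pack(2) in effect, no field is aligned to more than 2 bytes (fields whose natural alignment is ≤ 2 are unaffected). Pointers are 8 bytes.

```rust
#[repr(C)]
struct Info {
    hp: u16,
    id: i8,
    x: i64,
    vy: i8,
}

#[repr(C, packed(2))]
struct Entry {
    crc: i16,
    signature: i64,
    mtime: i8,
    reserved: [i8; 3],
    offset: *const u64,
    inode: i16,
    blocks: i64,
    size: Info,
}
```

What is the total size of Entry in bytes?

Info: hp at 0 (size 2, align 2) → ends 2; id at 2 (size 1, align 1) → ends 3; pad 5 to align 8 for x; x at 8 (size 8, align 8) → ends 16; vy at 16 (size 1, align 1) → ends 17; tail pad 7 to reach multiple of 8; total 24 bytes, alignment 8
crc at 0 (size 2, align 2) → ends 2
signature at 2 (size 8, align 2) → ends 10
mtime at 10 (size 1, align 1) → ends 11
reserved at 11 (size 3, align 1) → ends 14
offset at 14 (size 8, align 2) → ends 22
inode at 22 (size 2, align 2) → ends 24
blocks at 24 (size 8, align 2) → ends 32
size at 32 (size 24, align 2) → ends 56
total 56 bytes, alignment 2

56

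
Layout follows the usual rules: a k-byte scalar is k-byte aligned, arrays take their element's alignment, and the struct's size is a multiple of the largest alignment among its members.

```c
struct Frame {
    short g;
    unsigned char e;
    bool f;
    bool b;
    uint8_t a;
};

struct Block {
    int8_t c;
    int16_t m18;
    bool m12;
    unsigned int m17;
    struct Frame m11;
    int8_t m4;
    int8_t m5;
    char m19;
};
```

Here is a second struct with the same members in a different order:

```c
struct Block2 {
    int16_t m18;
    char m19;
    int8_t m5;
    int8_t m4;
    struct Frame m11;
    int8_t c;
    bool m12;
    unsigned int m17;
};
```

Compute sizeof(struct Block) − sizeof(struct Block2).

4

Frame: @0: g [2B, align 2] → 2; @2: e [1B, align 1] → 3; @3: f [1B, align 1] → 4; @4: b [1B, align 1] → 5; @5: a [1B, align 1] → 6; size 6, align 2
@0: c [1B, align 1] → 1
+1 pad (align 2)
@2: m18 [2B, align 2] → 4
@4: m12 [1B, align 1] → 5
+3 pad (align 4)
@8: m17 [4B, align 4] → 12
@12: m11 [6B, align 2] → 18
@18: m4 [1B, align 1] → 19
@19: m5 [1B, align 1] → 20
@20: m19 [1B, align 1] → 21
+3 tail pad (align 4)
size 24, align 4
— Block2 —
@0: m18 [2B, align 2] → 2
@2: m19 [1B, align 1] → 3
@3: m5 [1B, align 1] → 4
@4: m4 [1B, align 1] → 5
+1 pad (align 2)
@6: m11 [6B, align 2] → 12
@12: c [1B, align 1] → 13
@13: m12 [1B, align 1] → 14
+2 pad (align 4)
@16: m17 [4B, align 4] → 20
size 20, align 4
24 − 20 = 4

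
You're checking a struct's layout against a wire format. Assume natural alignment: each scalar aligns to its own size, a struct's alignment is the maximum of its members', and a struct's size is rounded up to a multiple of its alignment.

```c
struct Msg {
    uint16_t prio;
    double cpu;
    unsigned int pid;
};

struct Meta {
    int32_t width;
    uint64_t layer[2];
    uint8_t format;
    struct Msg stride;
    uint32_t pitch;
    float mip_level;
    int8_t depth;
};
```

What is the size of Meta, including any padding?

72 bytes

Msg: 0..2  prio  (2B, 2-aligned); 2..8  -- padding (6B); 8..16  cpu  (8B, 8-aligned); 16..20  pid  (4B, 4-aligned); 20..24  -- tail padding (4B); sizeof = 24, alignof = 8
0..4  width  (4B, 4-aligned)
4..8  -- padding (4B)
8..24  layer  (16B, 8-aligned)
24..25  format  (1B, 1-aligned)
25..32  -- padding (7B)
32..56  stride  (24B, 8-aligned)
56..60  pitch  (4B, 4-aligned)
60..64  mip_level  (4B, 4-aligned)
64..65  depth  (1B, 1-aligned)
65..72  -- tail padding (7B)
sizeof = 72, alignof = 8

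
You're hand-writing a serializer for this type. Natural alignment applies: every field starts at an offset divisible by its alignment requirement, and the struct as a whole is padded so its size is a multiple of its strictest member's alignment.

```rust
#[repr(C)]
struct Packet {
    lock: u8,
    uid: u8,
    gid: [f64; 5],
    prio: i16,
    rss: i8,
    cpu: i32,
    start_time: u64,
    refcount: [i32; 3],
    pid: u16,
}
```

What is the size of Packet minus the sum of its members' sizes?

9

0..1  lock  (1B, 1-aligned)
1..2  uid  (1B, 1-aligned)
2..8  -- padding (6B)
8..48  gid  (40B, 8-aligned)
48..50  prio  (2B, 2-aligned)
50..51  rss  (1B, 1-aligned)
51..52  -- padding (1B)
52..56  cpu  (4B, 4-aligned)
56..64  start_time  (8B, 8-aligned)
64..76  refcount  (12B, 4-aligned)
76..78  pid  (2B, 2-aligned)
78..80  -- tail padding (2B)
sizeof = 80, alignof = 8
data bytes 71, size 80 → padding 9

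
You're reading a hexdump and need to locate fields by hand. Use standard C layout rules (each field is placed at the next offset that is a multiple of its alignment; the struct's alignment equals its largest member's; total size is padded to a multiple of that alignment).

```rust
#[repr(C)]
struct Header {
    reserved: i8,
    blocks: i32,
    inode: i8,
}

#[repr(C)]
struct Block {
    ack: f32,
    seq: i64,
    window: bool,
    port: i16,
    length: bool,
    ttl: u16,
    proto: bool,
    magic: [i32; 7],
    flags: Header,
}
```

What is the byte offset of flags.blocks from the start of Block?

Header: reserved at 0 (size 1, align 1) → ends 1; pad 3 to align 4 for blocks; blocks at 4 (size 4, align 4) → ends 8; inode at 8 (size 1, align 1) → ends 9; tail pad 3 to reach multiple of 4; total 12 bytes, alignment 4
ack at 0 (size 4, align 4) → ends 4
pad 4 to align 8 for seq
seq at 8 (size 8, align 8) → ends 16
window at 16 (size 1, align 1) → ends 17
pad 1 to align 2 for port
port at 18 (size 2, align 2) → ends 20
length at 20 (size 1, align 1) → ends 21
pad 1 to align 2 for ttl
ttl at 22 (size 2, align 2) → ends 24
proto at 24 (size 1, align 1) → ends 25
pad 3 to align 4 for magic
magic at 28 (size 28, align 4) → ends 56
flags at 56 (size 12, align 4) → ends 68
within Header: blocks at 4
56 + 4 = 60

60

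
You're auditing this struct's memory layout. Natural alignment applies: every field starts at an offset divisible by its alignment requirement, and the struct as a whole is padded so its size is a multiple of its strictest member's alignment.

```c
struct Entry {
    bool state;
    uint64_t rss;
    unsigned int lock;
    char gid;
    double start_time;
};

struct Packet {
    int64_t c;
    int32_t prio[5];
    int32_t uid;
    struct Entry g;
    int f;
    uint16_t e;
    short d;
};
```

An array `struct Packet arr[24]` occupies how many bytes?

1728

Entry: @0: state [1B, align 1] → 1; +7 pad (align 8); @8: rss [8B, align 8] → 16; @16: lock [4B, align 4] → 20; @20: gid [1B, align 1] → 21; +3 pad (align 8); @24: start_time [8B, align 8] → 32; size 32, align 8
@0: c [8B, align 8] → 8
@8: prio [20B, align 4] → 28
@28: uid [4B, align 4] → 32
@32: g [32B, align 8] → 64
@64: f [4B, align 4] → 68
@68: e [2B, align 2] → 70
@70: d [2B, align 2] → 72
size 72, align 8
array of 24: 24 × 72 = 1728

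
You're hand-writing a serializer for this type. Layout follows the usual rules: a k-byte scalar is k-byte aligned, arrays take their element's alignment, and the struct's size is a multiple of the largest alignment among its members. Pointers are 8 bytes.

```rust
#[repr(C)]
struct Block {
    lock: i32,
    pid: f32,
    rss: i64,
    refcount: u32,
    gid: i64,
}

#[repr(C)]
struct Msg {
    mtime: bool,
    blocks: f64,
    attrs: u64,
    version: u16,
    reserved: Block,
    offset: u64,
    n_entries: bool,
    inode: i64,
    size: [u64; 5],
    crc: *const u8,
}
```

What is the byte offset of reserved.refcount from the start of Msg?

Block: 0..4  lock  (4B, 4-aligned); 4..8  pid  (4B, 4-aligned); 8..16  rss  (8B, 8-aligned); 16..20  refcount  (4B, 4-aligned); 20..24  -- padding (4B); 24..32  gid  (8B, 8-aligned); sizeof = 32, alignof = 8
0..1  mtime  (1B, 1-aligned)
1..8  -- padding (7B)
8..16  blocks  (8B, 8-aligned)
16..24  attrs  (8B, 8-aligned)
24..26  version  (2B, 2-aligned)
26..32  -- padding (6B)
32..64  reserved  (32B, 8-aligned)
within Block: refcount at 16
32 + 16 = 48

48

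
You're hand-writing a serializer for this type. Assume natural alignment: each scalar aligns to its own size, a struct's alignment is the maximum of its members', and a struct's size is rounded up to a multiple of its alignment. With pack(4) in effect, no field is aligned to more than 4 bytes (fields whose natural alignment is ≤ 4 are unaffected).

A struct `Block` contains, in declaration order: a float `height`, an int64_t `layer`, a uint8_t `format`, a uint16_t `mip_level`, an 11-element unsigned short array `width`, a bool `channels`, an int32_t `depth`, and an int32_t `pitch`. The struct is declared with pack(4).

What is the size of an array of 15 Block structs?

720

height at 0 (size 4, align 4) → ends 4
layer at 4 (size 8, align 4) → ends 12
format at 12 (size 1, align 1) → ends 13
pad 1 to align 2 for mip_level
mip_level at 14 (size 2, align 2) → ends 16
width at 16 (size 22, align 2) → ends 38
channels at 38 (size 1, align 1) → ends 39
pad 1 to align 4 for depth
depth at 40 (size 4, align 4) → ends 44
pitch at 44 (size 4, align 4) → ends 48
total 48 bytes, alignment 4
array of 15: 15 × 48 = 720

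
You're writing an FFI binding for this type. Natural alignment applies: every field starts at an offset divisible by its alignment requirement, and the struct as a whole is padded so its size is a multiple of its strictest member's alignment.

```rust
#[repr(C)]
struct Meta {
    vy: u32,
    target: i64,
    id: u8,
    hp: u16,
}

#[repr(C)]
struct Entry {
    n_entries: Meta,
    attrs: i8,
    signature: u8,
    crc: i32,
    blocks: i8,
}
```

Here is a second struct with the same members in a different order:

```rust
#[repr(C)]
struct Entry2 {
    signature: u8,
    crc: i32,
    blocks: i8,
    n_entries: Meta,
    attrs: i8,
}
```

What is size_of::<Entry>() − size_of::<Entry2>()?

Meta: @0: vy [4B, align 4] → 4; +4 pad (align 8); @8: target [8B, align 8] → 16; @16: id [1B, align 1] → 17; +1 pad (align 2); @18: hp [2B, align 2] → 20; +4 tail pad (align 8); size 24, align 8
@0: n_entries [24B, align 8] → 24
@24: attrs [1B, align 1] → 25
@25: signature [1B, align 1] → 26
+2 pad (align 4)
@28: crc [4B, align 4] → 32
@32: blocks [1B, align 1] → 33
+7 tail pad (align 8)
size 40, align 8
— Entry2 —
@0: signature [1B, align 1] → 1
+3 pad (align 4)
@4: crc [4B, align 4] → 8
@8: blocks [1B, align 1] → 9
+7 pad (align 8)
@16: n_entries [24B, align 8] → 40
@40: attrs [1B, align 1] → 41
+7 tail pad (align 8)
size 48, align 8
40 − 48 = -8

-8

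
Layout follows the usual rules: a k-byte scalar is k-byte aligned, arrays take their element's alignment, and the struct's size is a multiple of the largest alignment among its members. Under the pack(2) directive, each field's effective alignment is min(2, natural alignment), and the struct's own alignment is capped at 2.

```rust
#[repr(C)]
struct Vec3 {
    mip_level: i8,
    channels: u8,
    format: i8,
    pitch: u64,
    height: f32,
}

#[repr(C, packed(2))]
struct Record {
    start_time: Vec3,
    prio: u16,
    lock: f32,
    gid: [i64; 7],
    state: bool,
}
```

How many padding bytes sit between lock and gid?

Vec3: mip_level at 0 (size 1, align 1) → ends 1; channels at 1 (size 1, align 1) → ends 2; format at 2 (size 1, align 1) → ends 3; pad 5 to align 8 for pitch; pitch at 8 (size 8, align 8) → ends 16; height at 16 (size 4, align 4) → ends 20; tail pad 4 to reach multiple of 8; total 24 bytes, alignment 8
start_time at 0 (size 24, align 2) → ends 24
prio at 24 (size 2, align 2) → ends 26
lock at 26 (size 4, align 2) → ends 30
gid at 30 (size 56, align 2) → ends 86

0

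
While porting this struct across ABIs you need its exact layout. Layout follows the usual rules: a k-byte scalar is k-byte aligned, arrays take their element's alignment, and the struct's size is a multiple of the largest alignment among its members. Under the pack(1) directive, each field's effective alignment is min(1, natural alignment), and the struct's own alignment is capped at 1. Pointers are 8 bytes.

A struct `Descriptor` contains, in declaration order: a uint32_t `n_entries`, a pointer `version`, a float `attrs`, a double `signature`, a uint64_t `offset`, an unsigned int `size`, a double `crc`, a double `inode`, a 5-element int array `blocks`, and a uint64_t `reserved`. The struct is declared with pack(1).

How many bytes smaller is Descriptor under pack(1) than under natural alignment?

16

natural layout:
  @0: n_entries [4B, align 4] → 4
  +4 pad (align 8)
  @8: version [8B, align 8] → 16
  @16: attrs [4B, align 4] → 20
  +4 pad (align 8)
  @24: signature [8B, align 8] → 32
  @32: offset [8B, align 8] → 40
  @40: size [4B, align 4] → 44
  +4 pad (align 8)
  @48: crc [8B, align 8] → 56
  @56: inode [8B, align 8] → 64
  @64: blocks [20B, align 4] → 84
  +4 pad (align 8)
  @88: reserved [8B, align 8] → 96
  size 96, align 8
packed(1) layout:
  @0: n_entries [4B, align 1] → 4
  @4: version [8B, align 1] → 12
  @12: attrs [4B, align 1] → 16
  @16: signature [8B, align 1] → 24
  @24: offset [8B, align 1] → 32
  @32: size [4B, align 1] → 36
  @36: crc [8B, align 1] → 44
  @44: inode [8B, align 1] → 52
  @52: blocks [20B, align 1] → 72
  @72: reserved [8B, align 1] → 80
  size 80, align 1
96 − 80 = 16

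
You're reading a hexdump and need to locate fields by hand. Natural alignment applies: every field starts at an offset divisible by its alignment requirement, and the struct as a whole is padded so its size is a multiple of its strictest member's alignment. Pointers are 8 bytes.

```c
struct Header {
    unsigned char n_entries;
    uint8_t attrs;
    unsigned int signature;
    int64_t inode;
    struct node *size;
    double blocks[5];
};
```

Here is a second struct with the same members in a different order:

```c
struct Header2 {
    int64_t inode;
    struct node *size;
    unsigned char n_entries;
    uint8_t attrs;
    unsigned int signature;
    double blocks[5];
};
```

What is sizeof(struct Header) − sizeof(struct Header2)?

0

n_entries at 0 (size 1, align 1) → ends 1
attrs at 1 (size 1, align 1) → ends 2
pad 2 to align 4 for signature
signature at 4 (size 4, align 4) → ends 8
inode at 8 (size 8, align 8) → ends 16
size at 16 (size 8, align 8) → ends 24
blocks at 24 (size 40, align 8) → ends 64
total 64 bytes, alignment 8
— Header2 —
inode at 0 (size 8, align 8) → ends 8
size at 8 (size 8, align 8) → ends 16
n_entries at 16 (size 1, align 1) → ends 17
attrs at 17 (size 1, align 1) → ends 18
pad 2 to align 4 for signature
signature at 20 (size 4, align 4) → ends 24
blocks at 24 (size 40, align 8) → ends 64
total 64 bytes, alignment 8
64 − 64 = 0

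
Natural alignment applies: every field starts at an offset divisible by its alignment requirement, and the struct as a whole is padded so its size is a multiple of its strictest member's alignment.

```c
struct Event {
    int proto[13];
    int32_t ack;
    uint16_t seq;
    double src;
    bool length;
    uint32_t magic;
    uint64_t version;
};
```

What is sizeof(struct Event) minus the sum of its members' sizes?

9

proto at 0 (size 52, align 4) → ends 52
ack at 52 (size 4, align 4) → ends 56
seq at 56 (size 2, align 2) → ends 58
pad 6 to align 8 for src
src at 64 (size 8, align 8) → ends 72
length at 72 (size 1, align 1) → ends 73
pad 3 to align 4 for magic
magic at 76 (size 4, align 4) → ends 80
version at 80 (size 8, align 8) → ends 88
total 88 bytes, alignment 8
data bytes 79, size 88 → padding 9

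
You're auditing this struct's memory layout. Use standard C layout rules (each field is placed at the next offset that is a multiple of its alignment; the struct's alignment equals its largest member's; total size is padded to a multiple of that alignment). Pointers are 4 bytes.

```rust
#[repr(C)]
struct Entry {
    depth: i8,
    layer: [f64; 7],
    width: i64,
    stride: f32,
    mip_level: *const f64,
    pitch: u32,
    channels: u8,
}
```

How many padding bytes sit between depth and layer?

7

@0: depth [1B, align 1] → 1
+7 pad (align 8)
@8: layer [56B, align 8] → 64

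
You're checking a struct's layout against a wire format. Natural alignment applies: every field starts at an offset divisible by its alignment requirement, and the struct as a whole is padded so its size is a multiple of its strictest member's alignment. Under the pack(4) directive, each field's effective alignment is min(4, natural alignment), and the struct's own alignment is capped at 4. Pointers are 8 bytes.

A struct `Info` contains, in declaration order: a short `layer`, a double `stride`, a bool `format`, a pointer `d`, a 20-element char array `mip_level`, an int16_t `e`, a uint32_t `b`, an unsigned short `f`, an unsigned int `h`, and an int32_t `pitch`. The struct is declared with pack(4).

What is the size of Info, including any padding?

@0: layer [2B, align 2] → 2
+2 pad (align 4)
@4: stride [8B, align 4] → 12
@12: format [1B, align 1] → 13
+3 pad (align 4)
@16: d [8B, align 4] → 24
@24: mip_level [20B, align 1] → 44
@44: e [2B, align 2] → 46
+2 pad (align 4)
@48: b [4B, align 4] → 52
@52: f [2B, align 2] → 54
+2 pad (align 4)
@56: h [4B, align 4] → 60
@60: pitch [4B, align 4] → 64
size 64, align 4

64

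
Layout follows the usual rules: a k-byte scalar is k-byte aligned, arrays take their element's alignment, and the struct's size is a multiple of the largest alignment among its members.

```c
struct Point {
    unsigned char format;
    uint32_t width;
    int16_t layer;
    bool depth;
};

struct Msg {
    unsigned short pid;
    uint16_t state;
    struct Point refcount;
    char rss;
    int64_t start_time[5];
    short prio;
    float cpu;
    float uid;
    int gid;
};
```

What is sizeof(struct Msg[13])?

1040

Point: 0..1  format  (1B, 1-aligned); 1..4  -- padding (3B); 4..8  width  (4B, 4-aligned); 8..10  layer  (2B, 2-aligned); 10..11  depth  (1B, 1-aligned); 11..12  -- tail padding (1B); sizeof = 12, alignof = 4
0..2  pid  (2B, 2-aligned)
2..4  state  (2B, 2-aligned)
4..16  refcount  (12B, 4-aligned)
16..17  rss  (1B, 1-aligned)
17..24  -- padding (7B)
24..64  start_time  (40B, 8-aligned)
64..66  prio  (2B, 2-aligned)
66..68  -- padding (2B)
68..72  cpu  (4B, 4-aligned)
72..76  uid  (4B, 4-aligned)
76..80  gid  (4B, 4-aligned)
sizeof = 80, alignof = 8
array of 13: 13 × 80 = 1040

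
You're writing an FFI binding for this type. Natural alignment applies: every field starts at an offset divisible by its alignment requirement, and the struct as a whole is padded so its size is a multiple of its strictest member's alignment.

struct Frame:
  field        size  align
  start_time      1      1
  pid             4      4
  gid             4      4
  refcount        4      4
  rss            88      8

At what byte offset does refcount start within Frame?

12

0..1  start_time  (1B, 1-aligned)
1..4  -- padding (3B)
4..8  pid  (4B, 4-aligned)
8..12  gid  (4B, 4-aligned)
12..16  refcount  (4B, 4-aligned)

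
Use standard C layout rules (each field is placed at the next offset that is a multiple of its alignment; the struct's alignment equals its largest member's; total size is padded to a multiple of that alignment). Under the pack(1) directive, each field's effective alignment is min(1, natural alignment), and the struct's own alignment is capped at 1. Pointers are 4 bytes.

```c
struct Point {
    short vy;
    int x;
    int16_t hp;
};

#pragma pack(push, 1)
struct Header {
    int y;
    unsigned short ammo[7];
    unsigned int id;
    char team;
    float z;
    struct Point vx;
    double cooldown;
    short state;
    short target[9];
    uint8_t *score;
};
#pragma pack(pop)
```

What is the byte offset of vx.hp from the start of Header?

Point: vy at 0 (size 2, align 2) → ends 2; pad 2 to align 4 for x; x at 4 (size 4, align 4) → ends 8; hp at 8 (size 2, align 2) → ends 10; tail pad 2 to reach multiple of 4; total 12 bytes, alignment 4
y at 0 (size 4, align 1) → ends 4
ammo at 4 (size 14, align 1) → ends 18
id at 18 (size 4, align 1) → ends 22
team at 22 (size 1, align 1) → ends 23
z at 23 (size 4, align 1) → ends 27
vx at 27 (size 12, align 1) → ends 39
within Point: hp at 8
27 + 8 = 35

35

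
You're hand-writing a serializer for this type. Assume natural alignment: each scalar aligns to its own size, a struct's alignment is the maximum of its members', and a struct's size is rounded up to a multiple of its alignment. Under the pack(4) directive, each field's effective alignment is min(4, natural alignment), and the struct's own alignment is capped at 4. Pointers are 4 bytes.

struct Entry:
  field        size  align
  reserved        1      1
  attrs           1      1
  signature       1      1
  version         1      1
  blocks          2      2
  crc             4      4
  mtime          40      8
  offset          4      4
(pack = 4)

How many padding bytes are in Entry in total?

reserved at 0 (size 1, align 1) → ends 1
attrs at 1 (size 1, align 1) → ends 2
signature at 2 (size 1, align 1) → ends 3
version at 3 (size 1, align 1) → ends 4
blocks at 4 (size 2, align 2) → ends 6
pad 2 to align 4 for crc
crc at 8 (size 4, align 4) → ends 12
mtime at 12 (size 40, align 4) → ends 52
offset at 52 (size 4, align 4) → ends 56
total 56 bytes, alignment 4
data bytes 54, size 56 → padding 2

2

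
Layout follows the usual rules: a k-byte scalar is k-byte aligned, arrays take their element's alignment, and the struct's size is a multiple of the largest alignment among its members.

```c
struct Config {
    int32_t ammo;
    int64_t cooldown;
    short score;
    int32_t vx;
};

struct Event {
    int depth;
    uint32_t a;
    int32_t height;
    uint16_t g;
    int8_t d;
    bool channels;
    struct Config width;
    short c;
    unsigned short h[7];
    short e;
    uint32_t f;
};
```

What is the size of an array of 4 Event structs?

256

Config: 0..4  ammo  (4B, 4-aligned); 4..8  -- padding (4B); 8..16  cooldown  (8B, 8-aligned); 16..18  score  (2B, 2-aligned); 18..20  -- padding (2B); 20..24  vx  (4B, 4-aligned); sizeof = 24, alignof = 8
0..4  depth  (4B, 4-aligned)
4..8  a  (4B, 4-aligned)
8..12  height  (4B, 4-aligned)
12..14  g  (2B, 2-aligned)
14..15  d  (1B, 1-aligned)
15..16  channels  (1B, 1-aligned)
16..40  width  (24B, 8-aligned)
40..42  c  (2B, 2-aligned)
42..56  h  (14B, 2-aligned)
56..58  e  (2B, 2-aligned)
58..60  -- padding (2B)
60..64  f  (4B, 4-aligned)
sizeof = 64, alignof = 8
array of 4: 4 × 64 = 256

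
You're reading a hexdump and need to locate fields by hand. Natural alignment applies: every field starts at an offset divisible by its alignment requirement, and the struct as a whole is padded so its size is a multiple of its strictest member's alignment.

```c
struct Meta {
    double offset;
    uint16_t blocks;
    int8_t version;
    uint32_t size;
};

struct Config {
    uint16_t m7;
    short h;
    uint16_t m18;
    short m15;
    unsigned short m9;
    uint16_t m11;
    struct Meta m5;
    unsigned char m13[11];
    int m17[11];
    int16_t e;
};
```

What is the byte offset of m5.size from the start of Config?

28

Meta: offset at 0 (size 8, align 8) → ends 8; blocks at 8 (size 2, align 2) → ends 10; version at 10 (size 1, align 1) → ends 11; pad 1 to align 4 for size; size at 12 (size 4, align 4) → ends 16; total 16 bytes, alignment 8
m7 at 0 (size 2, align 2) → ends 2
h at 2 (size 2, align 2) → ends 4
m18 at 4 (size 2, align 2) → ends 6
m15 at 6 (size 2, align 2) → ends 8
m9 at 8 (size 2, align 2) → ends 10
m11 at 10 (size 2, align 2) → ends 12
pad 4 to align 8 for m5
m5 at 16 (size 16, align 8) → ends 32
within Meta: size at 12
16 + 12 = 28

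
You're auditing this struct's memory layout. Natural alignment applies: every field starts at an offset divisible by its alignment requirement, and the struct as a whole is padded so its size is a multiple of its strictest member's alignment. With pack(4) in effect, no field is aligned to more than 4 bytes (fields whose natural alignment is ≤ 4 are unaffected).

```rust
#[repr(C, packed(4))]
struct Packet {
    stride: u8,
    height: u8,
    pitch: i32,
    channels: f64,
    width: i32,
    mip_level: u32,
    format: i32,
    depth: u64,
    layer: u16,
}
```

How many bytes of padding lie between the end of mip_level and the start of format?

stride at 0 (size 1, align 1) → ends 1
height at 1 (size 1, align 1) → ends 2
pad 2 to align 4 for pitch
pitch at 4 (size 4, align 4) → ends 8
channels at 8 (size 8, align 4) → ends 16
width at 16 (size 4, align 4) → ends 20
mip_level at 20 (size 4, align 4) → ends 24
format at 24 (size 4, align 4) → ends 28

0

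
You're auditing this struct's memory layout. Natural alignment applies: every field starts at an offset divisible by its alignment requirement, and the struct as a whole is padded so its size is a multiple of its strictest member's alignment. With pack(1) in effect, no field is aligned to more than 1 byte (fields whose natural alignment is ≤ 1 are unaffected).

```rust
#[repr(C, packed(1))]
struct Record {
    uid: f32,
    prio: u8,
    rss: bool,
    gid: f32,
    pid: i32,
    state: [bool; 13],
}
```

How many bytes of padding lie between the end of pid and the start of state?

0

@0: uid [4B, align 1] → 4
@4: prio [1B, align 1] → 5
@5: rss [1B, align 1] → 6
@6: gid [4B, align 1] → 10
@10: pid [4B, align 1] → 14
@14: state [13B, align 1] → 27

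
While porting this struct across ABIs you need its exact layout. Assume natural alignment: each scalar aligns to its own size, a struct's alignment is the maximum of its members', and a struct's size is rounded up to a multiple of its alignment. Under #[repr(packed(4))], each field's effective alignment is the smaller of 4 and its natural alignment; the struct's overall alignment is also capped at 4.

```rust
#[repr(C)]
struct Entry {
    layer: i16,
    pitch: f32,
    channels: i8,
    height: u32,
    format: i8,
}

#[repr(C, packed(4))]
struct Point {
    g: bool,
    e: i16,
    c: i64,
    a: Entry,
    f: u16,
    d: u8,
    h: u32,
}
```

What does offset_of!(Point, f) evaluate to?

32

Entry: layer at 0 (size 2, align 2) → ends 2; pad 2 to align 4 for pitch; pitch at 4 (size 4, align 4) → ends 8; channels at 8 (size 1, align 1) → ends 9; pad 3 to align 4 for height; height at 12 (size 4, align 4) → ends 16; format at 16 (size 1, align 1) → ends 17; tail pad 3 to reach multiple of 4; total 20 bytes, alignment 4
g at 0 (size 1, align 1) → ends 1
pad 1 to align 2 for e
e at 2 (size 2, align 2) → ends 4
c at 4 (size 8, align 4) → ends 12
a at 12 (size 20, align 4) → ends 32
f at 32 (size 2, align 2) → ends 34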